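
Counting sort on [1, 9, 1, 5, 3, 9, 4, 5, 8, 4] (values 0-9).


Input: [1, 9, 1, 5, 3, 9, 4, 5, 8, 4]
Counts: [0, 2, 0, 1, 2, 2, 0, 0, 1, 2]

Sorted: [1, 1, 3, 4, 4, 5, 5, 8, 9, 9]


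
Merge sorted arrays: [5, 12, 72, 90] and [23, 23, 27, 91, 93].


Take 5 from A
Take 12 from A
Take 23 from B
Take 23 from B
Take 27 from B
Take 72 from A
Take 90 from A

Merged: [5, 12, 23, 23, 27, 72, 90, 91, 93]


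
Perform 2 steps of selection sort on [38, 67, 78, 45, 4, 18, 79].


Initial: [38, 67, 78, 45, 4, 18, 79]
Step 1: min=4 at 4
  Swap: [4, 67, 78, 45, 38, 18, 79]
Step 2: min=18 at 5
  Swap: [4, 18, 78, 45, 38, 67, 79]

After 2 steps: [4, 18, 78, 45, 38, 67, 79]


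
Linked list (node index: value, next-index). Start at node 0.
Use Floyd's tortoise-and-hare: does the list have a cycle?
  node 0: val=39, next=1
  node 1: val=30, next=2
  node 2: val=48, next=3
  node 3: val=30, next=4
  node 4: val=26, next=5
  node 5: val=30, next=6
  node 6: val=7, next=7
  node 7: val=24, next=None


Floyd's tortoise (slow, +1) and hare (fast, +2):
  init: slow=0, fast=0
  step 1: slow=1, fast=2
  step 2: slow=2, fast=4
  step 3: slow=3, fast=6
  step 4: fast 6->7->None, no cycle

Cycle: no


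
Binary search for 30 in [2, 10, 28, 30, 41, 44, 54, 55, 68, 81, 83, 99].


Step 1: lo=0, hi=11, mid=5, val=44
Step 2: lo=0, hi=4, mid=2, val=28
Step 3: lo=3, hi=4, mid=3, val=30

Found at index 3


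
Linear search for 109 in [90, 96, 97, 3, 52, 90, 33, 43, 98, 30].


i=0: 90!=109
i=1: 96!=109
i=2: 97!=109
i=3: 3!=109
i=4: 52!=109
i=5: 90!=109
i=6: 33!=109
i=7: 43!=109
i=8: 98!=109
i=9: 30!=109

Not found, 10 comps


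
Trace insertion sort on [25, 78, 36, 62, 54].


Initial: [25, 78, 36, 62, 54]
Insert 78: [25, 78, 36, 62, 54]
Insert 36: [25, 36, 78, 62, 54]
Insert 62: [25, 36, 62, 78, 54]
Insert 54: [25, 36, 54, 62, 78]

Sorted: [25, 36, 54, 62, 78]


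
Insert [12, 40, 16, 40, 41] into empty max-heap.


Insert 12: [12]
Insert 40: [40, 12]
Insert 16: [40, 12, 16]
Insert 40: [40, 40, 16, 12]
Insert 41: [41, 40, 16, 12, 40]

Final heap: [41, 40, 16, 12, 40]


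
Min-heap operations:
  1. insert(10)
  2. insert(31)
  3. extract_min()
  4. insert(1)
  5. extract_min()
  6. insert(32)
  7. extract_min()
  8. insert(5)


insert(10) -> [10]
insert(31) -> [10, 31]
extract_min()->10, [31]
insert(1) -> [1, 31]
extract_min()->1, [31]
insert(32) -> [31, 32]
extract_min()->31, [32]
insert(5) -> [5, 32]

Final heap: [5, 32]


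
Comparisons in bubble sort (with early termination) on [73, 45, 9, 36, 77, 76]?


Algorithm: bubble sort (with early termination)
Input: [73, 45, 9, 36, 77, 76]
Sorted: [9, 36, 45, 73, 76, 77]

12


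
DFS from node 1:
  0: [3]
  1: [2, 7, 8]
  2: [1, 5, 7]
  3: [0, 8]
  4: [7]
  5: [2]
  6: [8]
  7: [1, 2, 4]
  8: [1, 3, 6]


Visit 1, push [8, 7, 2]
Visit 2, push [7, 5]
Visit 5, push []
Visit 7, push [4]
Visit 4, push []
Visit 8, push [6, 3]
Visit 3, push [0]
Visit 0, push []
Visit 6, push []

DFS order: [1, 2, 5, 7, 4, 8, 3, 0, 6]


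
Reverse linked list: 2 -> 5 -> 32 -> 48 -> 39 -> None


Step 1: curr=2, set curr.next=prev(None) | reversed so far: 2
Step 2: curr=5, set curr.next=prev(2) | reversed so far: 5 -> 2
Step 3: curr=32, set curr.next=prev(5) | reversed so far: 32 -> 5 -> 2
Step 4: curr=48, set curr.next=prev(32) | reversed so far: 48 -> 32 -> 5 -> 2
Step 5: curr=39, set curr.next=prev(48) | reversed so far: 39 -> 48 -> 32 -> 5 -> 2

39 -> 48 -> 32 -> 5 -> 2 -> None


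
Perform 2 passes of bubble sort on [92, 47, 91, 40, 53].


Initial: [92, 47, 91, 40, 53]
Pass 1: [47, 91, 40, 53, 92] (4 swaps)
Pass 2: [47, 40, 53, 91, 92] (2 swaps)

After 2 passes: [47, 40, 53, 91, 92]


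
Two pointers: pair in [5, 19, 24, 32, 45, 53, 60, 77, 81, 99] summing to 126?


lo=0(5)+hi=9(99)=104
lo=1(19)+hi=9(99)=118
lo=2(24)+hi=9(99)=123
lo=3(32)+hi=9(99)=131
lo=3(32)+hi=8(81)=113
lo=4(45)+hi=8(81)=126

Yes: 45+81=126


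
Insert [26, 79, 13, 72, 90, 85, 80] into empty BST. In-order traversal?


Insert 26: root
Insert 79: R from 26
Insert 13: L from 26
Insert 72: R from 26 -> L from 79
Insert 90: R from 26 -> R from 79
Insert 85: R from 26 -> R from 79 -> L from 90
Insert 80: R from 26 -> R from 79 -> L from 90 -> L from 85

In-order: [13, 26, 72, 79, 80, 85, 90]


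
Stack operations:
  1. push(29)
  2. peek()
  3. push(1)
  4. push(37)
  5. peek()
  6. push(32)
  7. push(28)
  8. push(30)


push(29) -> [29]
peek()->29
push(1) -> [29, 1]
push(37) -> [29, 1, 37]
peek()->37
push(32) -> [29, 1, 37, 32]
push(28) -> [29, 1, 37, 32, 28]
push(30) -> [29, 1, 37, 32, 28, 30]

Final stack: [29, 1, 37, 32, 28, 30]


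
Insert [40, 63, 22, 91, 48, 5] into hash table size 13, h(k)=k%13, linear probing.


Insert 40: h=1 -> slot 1
Insert 63: h=11 -> slot 11
Insert 22: h=9 -> slot 9
Insert 91: h=0 -> slot 0
Insert 48: h=9, 1 probes -> slot 10
Insert 5: h=5 -> slot 5

Table: [91, 40, None, None, None, 5, None, None, None, 22, 48, 63, None]


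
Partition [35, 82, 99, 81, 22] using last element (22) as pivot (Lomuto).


Pivot: 22
Place pivot at 0: [22, 82, 99, 81, 35]

Partitioned: [22, 82, 99, 81, 35]


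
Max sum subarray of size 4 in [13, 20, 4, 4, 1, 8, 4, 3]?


[0:4]: 41
[1:5]: 29
[2:6]: 17
[3:7]: 17
[4:8]: 16

Max: 41 at [0:4]


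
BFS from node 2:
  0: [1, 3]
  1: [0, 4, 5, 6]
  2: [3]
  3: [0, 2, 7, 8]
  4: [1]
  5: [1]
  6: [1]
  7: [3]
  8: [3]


Visit 2, enqueue [3]
Visit 3, enqueue [0, 7, 8]
Visit 0, enqueue [1]
Visit 7, enqueue []
Visit 8, enqueue []
Visit 1, enqueue [4, 5, 6]
Visit 4, enqueue []
Visit 5, enqueue []
Visit 6, enqueue []

BFS order: [2, 3, 0, 7, 8, 1, 4, 5, 6]


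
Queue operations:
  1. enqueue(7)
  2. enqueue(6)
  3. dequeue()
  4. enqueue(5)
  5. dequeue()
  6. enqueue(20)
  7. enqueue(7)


enqueue(7) -> [7]
enqueue(6) -> [7, 6]
dequeue()->7, [6]
enqueue(5) -> [6, 5]
dequeue()->6, [5]
enqueue(20) -> [5, 20]
enqueue(7) -> [5, 20, 7]

Final queue: [5, 20, 7]


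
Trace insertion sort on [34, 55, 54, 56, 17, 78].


Initial: [34, 55, 54, 56, 17, 78]
Insert 55: [34, 55, 54, 56, 17, 78]
Insert 54: [34, 54, 55, 56, 17, 78]
Insert 56: [34, 54, 55, 56, 17, 78]
Insert 17: [17, 34, 54, 55, 56, 78]
Insert 78: [17, 34, 54, 55, 56, 78]

Sorted: [17, 34, 54, 55, 56, 78]


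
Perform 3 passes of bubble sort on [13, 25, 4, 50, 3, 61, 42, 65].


Initial: [13, 25, 4, 50, 3, 61, 42, 65]
Pass 1: [13, 4, 25, 3, 50, 42, 61, 65] (3 swaps)
Pass 2: [4, 13, 3, 25, 42, 50, 61, 65] (3 swaps)
Pass 3: [4, 3, 13, 25, 42, 50, 61, 65] (1 swaps)

After 3 passes: [4, 3, 13, 25, 42, 50, 61, 65]


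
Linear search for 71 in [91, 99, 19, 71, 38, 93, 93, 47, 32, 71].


i=0: 91!=71
i=1: 99!=71
i=2: 19!=71
i=3: 71==71 found!

Found at 3, 4 comps


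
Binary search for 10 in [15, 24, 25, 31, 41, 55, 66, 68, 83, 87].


Step 1: lo=0, hi=9, mid=4, val=41
Step 2: lo=0, hi=3, mid=1, val=24
Step 3: lo=0, hi=0, mid=0, val=15

Not found


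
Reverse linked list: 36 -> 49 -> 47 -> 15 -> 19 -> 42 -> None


Step 1: curr=36, set curr.next=prev(None) | reversed so far: 36
Step 2: curr=49, set curr.next=prev(36) | reversed so far: 49 -> 36
Step 3: curr=47, set curr.next=prev(49) | reversed so far: 47 -> 49 -> 36
Step 4: curr=15, set curr.next=prev(47) | reversed so far: 15 -> 47 -> 49 -> 36
Step 5: curr=19, set curr.next=prev(15) | reversed so far: 19 -> 15 -> 47 -> 49 -> 36
Step 6: curr=42, set curr.next=prev(19) | reversed so far: 42 -> 19 -> 15 -> 47 -> 49 -> 36

42 -> 19 -> 15 -> 47 -> 49 -> 36 -> None


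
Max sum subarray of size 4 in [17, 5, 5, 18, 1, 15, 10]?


[0:4]: 45
[1:5]: 29
[2:6]: 39
[3:7]: 44

Max: 45 at [0:4]


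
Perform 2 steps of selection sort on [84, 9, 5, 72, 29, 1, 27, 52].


Initial: [84, 9, 5, 72, 29, 1, 27, 52]
Step 1: min=1 at 5
  Swap: [1, 9, 5, 72, 29, 84, 27, 52]
Step 2: min=5 at 2
  Swap: [1, 5, 9, 72, 29, 84, 27, 52]

After 2 steps: [1, 5, 9, 72, 29, 84, 27, 52]


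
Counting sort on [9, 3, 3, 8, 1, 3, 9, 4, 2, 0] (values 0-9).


Input: [9, 3, 3, 8, 1, 3, 9, 4, 2, 0]
Counts: [1, 1, 1, 3, 1, 0, 0, 0, 1, 2]

Sorted: [0, 1, 2, 3, 3, 3, 4, 8, 9, 9]


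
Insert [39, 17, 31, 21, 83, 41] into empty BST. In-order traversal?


Insert 39: root
Insert 17: L from 39
Insert 31: L from 39 -> R from 17
Insert 21: L from 39 -> R from 17 -> L from 31
Insert 83: R from 39
Insert 41: R from 39 -> L from 83

In-order: [17, 21, 31, 39, 41, 83]


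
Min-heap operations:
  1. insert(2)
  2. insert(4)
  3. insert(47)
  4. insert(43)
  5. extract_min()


insert(2) -> [2]
insert(4) -> [2, 4]
insert(47) -> [2, 4, 47]
insert(43) -> [2, 4, 47, 43]
extract_min()->2, [4, 43, 47]

Final heap: [4, 43, 47]


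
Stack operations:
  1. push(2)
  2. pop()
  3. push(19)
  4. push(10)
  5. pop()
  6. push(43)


push(2) -> [2]
pop()->2, []
push(19) -> [19]
push(10) -> [19, 10]
pop()->10, [19]
push(43) -> [19, 43]

Final stack: [19, 43]


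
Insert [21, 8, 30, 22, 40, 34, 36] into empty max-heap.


Insert 21: [21]
Insert 8: [21, 8]
Insert 30: [30, 8, 21]
Insert 22: [30, 22, 21, 8]
Insert 40: [40, 30, 21, 8, 22]
Insert 34: [40, 30, 34, 8, 22, 21]
Insert 36: [40, 30, 36, 8, 22, 21, 34]

Final heap: [40, 30, 36, 8, 22, 21, 34]


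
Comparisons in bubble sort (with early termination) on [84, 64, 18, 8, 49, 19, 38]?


Algorithm: bubble sort (with early termination)
Input: [84, 64, 18, 8, 49, 19, 38]
Sorted: [8, 18, 19, 38, 49, 64, 84]

18


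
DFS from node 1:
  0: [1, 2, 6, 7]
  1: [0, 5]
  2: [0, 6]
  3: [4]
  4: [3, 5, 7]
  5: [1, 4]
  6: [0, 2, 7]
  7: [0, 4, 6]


Visit 1, push [5, 0]
Visit 0, push [7, 6, 2]
Visit 2, push [6]
Visit 6, push [7]
Visit 7, push [4]
Visit 4, push [5, 3]
Visit 3, push []
Visit 5, push []

DFS order: [1, 0, 2, 6, 7, 4, 3, 5]


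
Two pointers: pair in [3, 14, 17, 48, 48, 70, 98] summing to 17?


lo=0(3)+hi=6(98)=101
lo=0(3)+hi=5(70)=73
lo=0(3)+hi=4(48)=51
lo=0(3)+hi=3(48)=51
lo=0(3)+hi=2(17)=20
lo=0(3)+hi=1(14)=17

Yes: 3+14=17


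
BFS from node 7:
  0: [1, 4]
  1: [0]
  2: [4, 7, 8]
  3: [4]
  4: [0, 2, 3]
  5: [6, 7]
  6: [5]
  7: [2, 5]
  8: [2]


Visit 7, enqueue [2, 5]
Visit 2, enqueue [4, 8]
Visit 5, enqueue [6]
Visit 4, enqueue [0, 3]
Visit 8, enqueue []
Visit 6, enqueue []
Visit 0, enqueue [1]
Visit 3, enqueue []
Visit 1, enqueue []

BFS order: [7, 2, 5, 4, 8, 6, 0, 3, 1]


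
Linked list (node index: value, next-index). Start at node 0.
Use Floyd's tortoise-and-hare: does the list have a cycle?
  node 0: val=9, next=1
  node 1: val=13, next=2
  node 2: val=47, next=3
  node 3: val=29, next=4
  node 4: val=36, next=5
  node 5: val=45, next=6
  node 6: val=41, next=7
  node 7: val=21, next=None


Floyd's tortoise (slow, +1) and hare (fast, +2):
  init: slow=0, fast=0
  step 1: slow=1, fast=2
  step 2: slow=2, fast=4
  step 3: slow=3, fast=6
  step 4: fast 6->7->None, no cycle

Cycle: no


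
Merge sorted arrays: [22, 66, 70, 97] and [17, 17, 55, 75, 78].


Take 17 from B
Take 17 from B
Take 22 from A
Take 55 from B
Take 66 from A
Take 70 from A
Take 75 from B
Take 78 from B

Merged: [17, 17, 22, 55, 66, 70, 75, 78, 97]


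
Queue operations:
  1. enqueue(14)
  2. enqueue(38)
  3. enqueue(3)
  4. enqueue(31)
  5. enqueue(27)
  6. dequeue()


enqueue(14) -> [14]
enqueue(38) -> [14, 38]
enqueue(3) -> [14, 38, 3]
enqueue(31) -> [14, 38, 3, 31]
enqueue(27) -> [14, 38, 3, 31, 27]
dequeue()->14, [38, 3, 31, 27]

Final queue: [38, 3, 31, 27]


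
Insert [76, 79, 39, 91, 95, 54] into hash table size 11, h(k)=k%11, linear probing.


Insert 76: h=10 -> slot 10
Insert 79: h=2 -> slot 2
Insert 39: h=6 -> slot 6
Insert 91: h=3 -> slot 3
Insert 95: h=7 -> slot 7
Insert 54: h=10, 1 probes -> slot 0

Table: [54, None, 79, 91, None, None, 39, 95, None, None, 76]


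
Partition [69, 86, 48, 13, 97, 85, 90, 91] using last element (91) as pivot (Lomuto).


Pivot: 91
  69 <= 91: advance i (no swap)
  86 <= 91: advance i (no swap)
  48 <= 91: advance i (no swap)
  13 <= 91: advance i (no swap)
  85 <= 91: swap -> [69, 86, 48, 13, 85, 97, 90, 91]
  90 <= 91: swap -> [69, 86, 48, 13, 85, 90, 97, 91]
Place pivot at 6: [69, 86, 48, 13, 85, 90, 91, 97]

Partitioned: [69, 86, 48, 13, 85, 90, 91, 97]


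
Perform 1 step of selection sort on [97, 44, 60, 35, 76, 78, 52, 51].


Initial: [97, 44, 60, 35, 76, 78, 52, 51]
Step 1: min=35 at 3
  Swap: [35, 44, 60, 97, 76, 78, 52, 51]

After 1 step: [35, 44, 60, 97, 76, 78, 52, 51]


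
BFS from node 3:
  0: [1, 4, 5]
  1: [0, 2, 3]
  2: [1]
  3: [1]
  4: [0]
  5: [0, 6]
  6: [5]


Visit 3, enqueue [1]
Visit 1, enqueue [0, 2]
Visit 0, enqueue [4, 5]
Visit 2, enqueue []
Visit 4, enqueue []
Visit 5, enqueue [6]
Visit 6, enqueue []

BFS order: [3, 1, 0, 2, 4, 5, 6]


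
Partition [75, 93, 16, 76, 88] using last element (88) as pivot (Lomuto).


Pivot: 88
  75 <= 88: advance i (no swap)
  16 <= 88: swap -> [75, 16, 93, 76, 88]
  76 <= 88: swap -> [75, 16, 76, 93, 88]
Place pivot at 3: [75, 16, 76, 88, 93]

Partitioned: [75, 16, 76, 88, 93]


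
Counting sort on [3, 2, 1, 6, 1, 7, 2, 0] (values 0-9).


Input: [3, 2, 1, 6, 1, 7, 2, 0]
Counts: [1, 2, 2, 1, 0, 0, 1, 1, 0, 0]

Sorted: [0, 1, 1, 2, 2, 3, 6, 7]


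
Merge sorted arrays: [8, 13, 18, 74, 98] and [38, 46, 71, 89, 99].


Take 8 from A
Take 13 from A
Take 18 from A
Take 38 from B
Take 46 from B
Take 71 from B
Take 74 from A
Take 89 from B
Take 98 from A

Merged: [8, 13, 18, 38, 46, 71, 74, 89, 98, 99]


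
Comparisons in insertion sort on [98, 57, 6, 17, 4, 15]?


Algorithm: insertion sort
Input: [98, 57, 6, 17, 4, 15]
Sorted: [4, 6, 15, 17, 57, 98]

14


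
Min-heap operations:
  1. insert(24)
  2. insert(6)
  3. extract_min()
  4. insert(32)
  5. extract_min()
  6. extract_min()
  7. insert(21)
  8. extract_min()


insert(24) -> [24]
insert(6) -> [6, 24]
extract_min()->6, [24]
insert(32) -> [24, 32]
extract_min()->24, [32]
extract_min()->32, []
insert(21) -> [21]
extract_min()->21, []

Final heap: []


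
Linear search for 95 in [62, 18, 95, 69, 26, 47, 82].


i=0: 62!=95
i=1: 18!=95
i=2: 95==95 found!

Found at 2, 3 comps


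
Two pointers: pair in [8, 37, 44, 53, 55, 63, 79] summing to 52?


lo=0(8)+hi=6(79)=87
lo=0(8)+hi=5(63)=71
lo=0(8)+hi=4(55)=63
lo=0(8)+hi=3(53)=61
lo=0(8)+hi=2(44)=52

Yes: 8+44=52


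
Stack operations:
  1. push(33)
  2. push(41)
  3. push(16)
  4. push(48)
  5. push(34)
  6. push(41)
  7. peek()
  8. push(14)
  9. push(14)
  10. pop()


push(33) -> [33]
push(41) -> [33, 41]
push(16) -> [33, 41, 16]
push(48) -> [33, 41, 16, 48]
push(34) -> [33, 41, 16, 48, 34]
push(41) -> [33, 41, 16, 48, 34, 41]
peek()->41
push(14) -> [33, 41, 16, 48, 34, 41, 14]
push(14) -> [33, 41, 16, 48, 34, 41, 14, 14]
pop()->14, [33, 41, 16, 48, 34, 41, 14]

Final stack: [33, 41, 16, 48, 34, 41, 14]


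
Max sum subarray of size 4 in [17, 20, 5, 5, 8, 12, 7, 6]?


[0:4]: 47
[1:5]: 38
[2:6]: 30
[3:7]: 32
[4:8]: 33

Max: 47 at [0:4]


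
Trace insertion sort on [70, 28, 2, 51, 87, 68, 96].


Initial: [70, 28, 2, 51, 87, 68, 96]
Insert 28: [28, 70, 2, 51, 87, 68, 96]
Insert 2: [2, 28, 70, 51, 87, 68, 96]
Insert 51: [2, 28, 51, 70, 87, 68, 96]
Insert 87: [2, 28, 51, 70, 87, 68, 96]
Insert 68: [2, 28, 51, 68, 70, 87, 96]
Insert 96: [2, 28, 51, 68, 70, 87, 96]

Sorted: [2, 28, 51, 68, 70, 87, 96]


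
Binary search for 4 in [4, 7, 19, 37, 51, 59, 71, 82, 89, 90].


Step 1: lo=0, hi=9, mid=4, val=51
Step 2: lo=0, hi=3, mid=1, val=7
Step 3: lo=0, hi=0, mid=0, val=4

Found at index 0


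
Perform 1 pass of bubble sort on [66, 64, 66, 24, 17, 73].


Initial: [66, 64, 66, 24, 17, 73]
Pass 1: [64, 66, 24, 17, 66, 73] (3 swaps)

After 1 pass: [64, 66, 24, 17, 66, 73]


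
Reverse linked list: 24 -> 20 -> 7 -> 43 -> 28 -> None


Step 1: curr=24, set curr.next=prev(None) | reversed so far: 24
Step 2: curr=20, set curr.next=prev(24) | reversed so far: 20 -> 24
Step 3: curr=7, set curr.next=prev(20) | reversed so far: 7 -> 20 -> 24
Step 4: curr=43, set curr.next=prev(7) | reversed so far: 43 -> 7 -> 20 -> 24
Step 5: curr=28, set curr.next=prev(43) | reversed so far: 28 -> 43 -> 7 -> 20 -> 24

28 -> 43 -> 7 -> 20 -> 24 -> None


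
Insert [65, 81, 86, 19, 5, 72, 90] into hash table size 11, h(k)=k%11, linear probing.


Insert 65: h=10 -> slot 10
Insert 81: h=4 -> slot 4
Insert 86: h=9 -> slot 9
Insert 19: h=8 -> slot 8
Insert 5: h=5 -> slot 5
Insert 72: h=6 -> slot 6
Insert 90: h=2 -> slot 2

Table: [None, None, 90, None, 81, 5, 72, None, 19, 86, 65]


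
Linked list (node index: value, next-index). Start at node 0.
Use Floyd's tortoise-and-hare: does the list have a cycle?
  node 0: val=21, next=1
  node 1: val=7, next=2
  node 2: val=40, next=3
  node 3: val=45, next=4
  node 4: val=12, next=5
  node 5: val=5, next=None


Floyd's tortoise (slow, +1) and hare (fast, +2):
  init: slow=0, fast=0
  step 1: slow=1, fast=2
  step 2: slow=2, fast=4
  step 3: fast 4->5->None, no cycle

Cycle: no


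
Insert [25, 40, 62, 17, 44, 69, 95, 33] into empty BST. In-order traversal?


Insert 25: root
Insert 40: R from 25
Insert 62: R from 25 -> R from 40
Insert 17: L from 25
Insert 44: R from 25 -> R from 40 -> L from 62
Insert 69: R from 25 -> R from 40 -> R from 62
Insert 95: R from 25 -> R from 40 -> R from 62 -> R from 69
Insert 33: R from 25 -> L from 40

In-order: [17, 25, 33, 40, 44, 62, 69, 95]


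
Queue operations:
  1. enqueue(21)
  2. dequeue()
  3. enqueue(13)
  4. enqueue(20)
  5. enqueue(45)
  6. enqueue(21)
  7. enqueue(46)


enqueue(21) -> [21]
dequeue()->21, []
enqueue(13) -> [13]
enqueue(20) -> [13, 20]
enqueue(45) -> [13, 20, 45]
enqueue(21) -> [13, 20, 45, 21]
enqueue(46) -> [13, 20, 45, 21, 46]

Final queue: [13, 20, 45, 21, 46]


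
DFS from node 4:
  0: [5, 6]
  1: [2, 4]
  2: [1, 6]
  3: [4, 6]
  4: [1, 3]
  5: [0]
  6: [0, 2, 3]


Visit 4, push [3, 1]
Visit 1, push [2]
Visit 2, push [6]
Visit 6, push [3, 0]
Visit 0, push [5]
Visit 5, push []
Visit 3, push []

DFS order: [4, 1, 2, 6, 0, 5, 3]


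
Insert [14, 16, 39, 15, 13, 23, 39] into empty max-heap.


Insert 14: [14]
Insert 16: [16, 14]
Insert 39: [39, 14, 16]
Insert 15: [39, 15, 16, 14]
Insert 13: [39, 15, 16, 14, 13]
Insert 23: [39, 15, 23, 14, 13, 16]
Insert 39: [39, 15, 39, 14, 13, 16, 23]

Final heap: [39, 15, 39, 14, 13, 16, 23]


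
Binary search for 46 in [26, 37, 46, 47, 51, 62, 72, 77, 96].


Step 1: lo=0, hi=8, mid=4, val=51
Step 2: lo=0, hi=3, mid=1, val=37
Step 3: lo=2, hi=3, mid=2, val=46

Found at index 2


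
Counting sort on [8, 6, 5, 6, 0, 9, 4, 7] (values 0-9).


Input: [8, 6, 5, 6, 0, 9, 4, 7]
Counts: [1, 0, 0, 0, 1, 1, 2, 1, 1, 1]

Sorted: [0, 4, 5, 6, 6, 7, 8, 9]


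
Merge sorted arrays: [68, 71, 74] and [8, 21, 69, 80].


Take 8 from B
Take 21 from B
Take 68 from A
Take 69 from B
Take 71 from A
Take 74 from A

Merged: [8, 21, 68, 69, 71, 74, 80]


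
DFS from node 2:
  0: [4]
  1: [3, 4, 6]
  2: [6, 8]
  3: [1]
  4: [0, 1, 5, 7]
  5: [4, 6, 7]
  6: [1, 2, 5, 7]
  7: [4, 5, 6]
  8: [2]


Visit 2, push [8, 6]
Visit 6, push [7, 5, 1]
Visit 1, push [4, 3]
Visit 3, push []
Visit 4, push [7, 5, 0]
Visit 0, push []
Visit 5, push [7]
Visit 7, push []
Visit 8, push []

DFS order: [2, 6, 1, 3, 4, 0, 5, 7, 8]


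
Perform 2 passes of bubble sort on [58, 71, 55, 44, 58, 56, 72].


Initial: [58, 71, 55, 44, 58, 56, 72]
Pass 1: [58, 55, 44, 58, 56, 71, 72] (4 swaps)
Pass 2: [55, 44, 58, 56, 58, 71, 72] (3 swaps)

After 2 passes: [55, 44, 58, 56, 58, 71, 72]


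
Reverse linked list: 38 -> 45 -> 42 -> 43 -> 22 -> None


Step 1: curr=38, set curr.next=prev(None) | reversed so far: 38
Step 2: curr=45, set curr.next=prev(38) | reversed so far: 45 -> 38
Step 3: curr=42, set curr.next=prev(45) | reversed so far: 42 -> 45 -> 38
Step 4: curr=43, set curr.next=prev(42) | reversed so far: 43 -> 42 -> 45 -> 38
Step 5: curr=22, set curr.next=prev(43) | reversed so far: 22 -> 43 -> 42 -> 45 -> 38

22 -> 43 -> 42 -> 45 -> 38 -> None


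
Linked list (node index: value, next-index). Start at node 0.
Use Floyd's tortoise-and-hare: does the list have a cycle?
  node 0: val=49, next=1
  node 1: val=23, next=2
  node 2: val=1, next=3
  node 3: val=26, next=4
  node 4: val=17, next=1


Floyd's tortoise (slow, +1) and hare (fast, +2):
  init: slow=0, fast=0
  step 1: slow=1, fast=2
  step 2: slow=2, fast=4
  step 3: slow=3, fast=2
  step 4: slow=4, fast=4
  slow == fast at node 4: cycle detected

Cycle: yes


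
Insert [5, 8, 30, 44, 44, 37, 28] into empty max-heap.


Insert 5: [5]
Insert 8: [8, 5]
Insert 30: [30, 5, 8]
Insert 44: [44, 30, 8, 5]
Insert 44: [44, 44, 8, 5, 30]
Insert 37: [44, 44, 37, 5, 30, 8]
Insert 28: [44, 44, 37, 5, 30, 8, 28]

Final heap: [44, 44, 37, 5, 30, 8, 28]


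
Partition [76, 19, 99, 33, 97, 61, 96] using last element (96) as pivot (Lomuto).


Pivot: 96
  76 <= 96: advance i (no swap)
  19 <= 96: advance i (no swap)
  33 <= 96: swap -> [76, 19, 33, 99, 97, 61, 96]
  61 <= 96: swap -> [76, 19, 33, 61, 97, 99, 96]
Place pivot at 4: [76, 19, 33, 61, 96, 99, 97]

Partitioned: [76, 19, 33, 61, 96, 99, 97]


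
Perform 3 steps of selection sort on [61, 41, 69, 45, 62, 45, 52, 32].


Initial: [61, 41, 69, 45, 62, 45, 52, 32]
Step 1: min=32 at 7
  Swap: [32, 41, 69, 45, 62, 45, 52, 61]
Step 2: min=41 at 1
  Swap: [32, 41, 69, 45, 62, 45, 52, 61]
Step 3: min=45 at 3
  Swap: [32, 41, 45, 69, 62, 45, 52, 61]

After 3 steps: [32, 41, 45, 69, 62, 45, 52, 61]


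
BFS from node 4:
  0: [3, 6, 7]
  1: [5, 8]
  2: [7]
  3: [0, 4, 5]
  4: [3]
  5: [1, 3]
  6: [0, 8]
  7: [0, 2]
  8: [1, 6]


Visit 4, enqueue [3]
Visit 3, enqueue [0, 5]
Visit 0, enqueue [6, 7]
Visit 5, enqueue [1]
Visit 6, enqueue [8]
Visit 7, enqueue [2]
Visit 1, enqueue []
Visit 8, enqueue []
Visit 2, enqueue []

BFS order: [4, 3, 0, 5, 6, 7, 1, 8, 2]


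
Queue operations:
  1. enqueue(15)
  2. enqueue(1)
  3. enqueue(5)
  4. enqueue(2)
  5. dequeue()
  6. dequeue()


enqueue(15) -> [15]
enqueue(1) -> [15, 1]
enqueue(5) -> [15, 1, 5]
enqueue(2) -> [15, 1, 5, 2]
dequeue()->15, [1, 5, 2]
dequeue()->1, [5, 2]

Final queue: [5, 2]


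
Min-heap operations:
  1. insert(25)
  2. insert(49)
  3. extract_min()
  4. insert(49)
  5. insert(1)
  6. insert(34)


insert(25) -> [25]
insert(49) -> [25, 49]
extract_min()->25, [49]
insert(49) -> [49, 49]
insert(1) -> [1, 49, 49]
insert(34) -> [1, 34, 49, 49]

Final heap: [1, 34, 49, 49]


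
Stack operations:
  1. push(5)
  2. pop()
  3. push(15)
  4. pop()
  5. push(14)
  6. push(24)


push(5) -> [5]
pop()->5, []
push(15) -> [15]
pop()->15, []
push(14) -> [14]
push(24) -> [14, 24]

Final stack: [14, 24]


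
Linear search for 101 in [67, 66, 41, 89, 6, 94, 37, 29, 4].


i=0: 67!=101
i=1: 66!=101
i=2: 41!=101
i=3: 89!=101
i=4: 6!=101
i=5: 94!=101
i=6: 37!=101
i=7: 29!=101
i=8: 4!=101

Not found, 9 comps


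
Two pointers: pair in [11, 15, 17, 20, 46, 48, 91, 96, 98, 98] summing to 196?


lo=0(11)+hi=9(98)=109
lo=1(15)+hi=9(98)=113
lo=2(17)+hi=9(98)=115
lo=3(20)+hi=9(98)=118
lo=4(46)+hi=9(98)=144
lo=5(48)+hi=9(98)=146
lo=6(91)+hi=9(98)=189
lo=7(96)+hi=9(98)=194
lo=8(98)+hi=9(98)=196

Yes: 98+98=196


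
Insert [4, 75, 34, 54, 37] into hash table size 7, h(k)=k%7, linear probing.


Insert 4: h=4 -> slot 4
Insert 75: h=5 -> slot 5
Insert 34: h=6 -> slot 6
Insert 54: h=5, 2 probes -> slot 0
Insert 37: h=2 -> slot 2

Table: [54, None, 37, None, 4, 75, 34]


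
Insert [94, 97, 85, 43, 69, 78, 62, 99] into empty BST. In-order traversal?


Insert 94: root
Insert 97: R from 94
Insert 85: L from 94
Insert 43: L from 94 -> L from 85
Insert 69: L from 94 -> L from 85 -> R from 43
Insert 78: L from 94 -> L from 85 -> R from 43 -> R from 69
Insert 62: L from 94 -> L from 85 -> R from 43 -> L from 69
Insert 99: R from 94 -> R from 97

In-order: [43, 62, 69, 78, 85, 94, 97, 99]


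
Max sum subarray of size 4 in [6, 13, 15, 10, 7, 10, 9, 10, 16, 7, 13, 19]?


[0:4]: 44
[1:5]: 45
[2:6]: 42
[3:7]: 36
[4:8]: 36
[5:9]: 45
[6:10]: 42
[7:11]: 46
[8:12]: 55

Max: 55 at [8:12]


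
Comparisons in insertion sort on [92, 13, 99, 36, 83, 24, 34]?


Algorithm: insertion sort
Input: [92, 13, 99, 36, 83, 24, 34]
Sorted: [13, 24, 34, 36, 83, 92, 99]

18


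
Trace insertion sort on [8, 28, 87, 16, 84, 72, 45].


Initial: [8, 28, 87, 16, 84, 72, 45]
Insert 28: [8, 28, 87, 16, 84, 72, 45]
Insert 87: [8, 28, 87, 16, 84, 72, 45]
Insert 16: [8, 16, 28, 87, 84, 72, 45]
Insert 84: [8, 16, 28, 84, 87, 72, 45]
Insert 72: [8, 16, 28, 72, 84, 87, 45]
Insert 45: [8, 16, 28, 45, 72, 84, 87]

Sorted: [8, 16, 28, 45, 72, 84, 87]


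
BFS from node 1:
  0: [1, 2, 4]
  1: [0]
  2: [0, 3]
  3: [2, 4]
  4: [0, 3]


Visit 1, enqueue [0]
Visit 0, enqueue [2, 4]
Visit 2, enqueue [3]
Visit 4, enqueue []
Visit 3, enqueue []

BFS order: [1, 0, 2, 4, 3]


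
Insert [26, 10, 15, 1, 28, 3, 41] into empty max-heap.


Insert 26: [26]
Insert 10: [26, 10]
Insert 15: [26, 10, 15]
Insert 1: [26, 10, 15, 1]
Insert 28: [28, 26, 15, 1, 10]
Insert 3: [28, 26, 15, 1, 10, 3]
Insert 41: [41, 26, 28, 1, 10, 3, 15]

Final heap: [41, 26, 28, 1, 10, 3, 15]


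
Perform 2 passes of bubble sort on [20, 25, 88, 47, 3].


Initial: [20, 25, 88, 47, 3]
Pass 1: [20, 25, 47, 3, 88] (2 swaps)
Pass 2: [20, 25, 3, 47, 88] (1 swaps)

After 2 passes: [20, 25, 3, 47, 88]


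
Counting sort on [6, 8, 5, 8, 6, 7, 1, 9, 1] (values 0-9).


Input: [6, 8, 5, 8, 6, 7, 1, 9, 1]
Counts: [0, 2, 0, 0, 0, 1, 2, 1, 2, 1]

Sorted: [1, 1, 5, 6, 6, 7, 8, 8, 9]


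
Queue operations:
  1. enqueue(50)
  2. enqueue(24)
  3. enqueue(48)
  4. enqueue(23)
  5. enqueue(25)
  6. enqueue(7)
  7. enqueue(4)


enqueue(50) -> [50]
enqueue(24) -> [50, 24]
enqueue(48) -> [50, 24, 48]
enqueue(23) -> [50, 24, 48, 23]
enqueue(25) -> [50, 24, 48, 23, 25]
enqueue(7) -> [50, 24, 48, 23, 25, 7]
enqueue(4) -> [50, 24, 48, 23, 25, 7, 4]

Final queue: [50, 24, 48, 23, 25, 7, 4]


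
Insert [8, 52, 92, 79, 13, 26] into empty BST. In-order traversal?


Insert 8: root
Insert 52: R from 8
Insert 92: R from 8 -> R from 52
Insert 79: R from 8 -> R from 52 -> L from 92
Insert 13: R from 8 -> L from 52
Insert 26: R from 8 -> L from 52 -> R from 13

In-order: [8, 13, 26, 52, 79, 92]


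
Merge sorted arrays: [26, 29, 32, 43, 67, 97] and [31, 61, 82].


Take 26 from A
Take 29 from A
Take 31 from B
Take 32 from A
Take 43 from A
Take 61 from B
Take 67 from A
Take 82 from B

Merged: [26, 29, 31, 32, 43, 61, 67, 82, 97]


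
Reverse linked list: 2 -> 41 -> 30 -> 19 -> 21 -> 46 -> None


Step 1: curr=2, set curr.next=prev(None) | reversed so far: 2
Step 2: curr=41, set curr.next=prev(2) | reversed so far: 41 -> 2
Step 3: curr=30, set curr.next=prev(41) | reversed so far: 30 -> 41 -> 2
Step 4: curr=19, set curr.next=prev(30) | reversed so far: 19 -> 30 -> 41 -> 2
Step 5: curr=21, set curr.next=prev(19) | reversed so far: 21 -> 19 -> 30 -> 41 -> 2
Step 6: curr=46, set curr.next=prev(21) | reversed so far: 46 -> 21 -> 19 -> 30 -> 41 -> 2

46 -> 21 -> 19 -> 30 -> 41 -> 2 -> None


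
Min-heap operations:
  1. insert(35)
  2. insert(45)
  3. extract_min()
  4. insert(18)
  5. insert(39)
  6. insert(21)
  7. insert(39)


insert(35) -> [35]
insert(45) -> [35, 45]
extract_min()->35, [45]
insert(18) -> [18, 45]
insert(39) -> [18, 45, 39]
insert(21) -> [18, 21, 39, 45]
insert(39) -> [18, 21, 39, 45, 39]

Final heap: [18, 21, 39, 45, 39]


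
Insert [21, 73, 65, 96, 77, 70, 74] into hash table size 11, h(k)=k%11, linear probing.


Insert 21: h=10 -> slot 10
Insert 73: h=7 -> slot 7
Insert 65: h=10, 1 probes -> slot 0
Insert 96: h=8 -> slot 8
Insert 77: h=0, 1 probes -> slot 1
Insert 70: h=4 -> slot 4
Insert 74: h=8, 1 probes -> slot 9

Table: [65, 77, None, None, 70, None, None, 73, 96, 74, 21]


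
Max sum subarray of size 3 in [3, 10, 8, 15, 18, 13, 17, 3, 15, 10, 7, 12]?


[0:3]: 21
[1:4]: 33
[2:5]: 41
[3:6]: 46
[4:7]: 48
[5:8]: 33
[6:9]: 35
[7:10]: 28
[8:11]: 32
[9:12]: 29

Max: 48 at [4:7]


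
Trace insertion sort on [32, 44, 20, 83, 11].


Initial: [32, 44, 20, 83, 11]
Insert 44: [32, 44, 20, 83, 11]
Insert 20: [20, 32, 44, 83, 11]
Insert 83: [20, 32, 44, 83, 11]
Insert 11: [11, 20, 32, 44, 83]

Sorted: [11, 20, 32, 44, 83]


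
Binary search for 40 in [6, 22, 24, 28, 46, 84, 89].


Step 1: lo=0, hi=6, mid=3, val=28
Step 2: lo=4, hi=6, mid=5, val=84
Step 3: lo=4, hi=4, mid=4, val=46

Not found


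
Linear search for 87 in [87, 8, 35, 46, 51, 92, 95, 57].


i=0: 87==87 found!

Found at 0, 1 comps


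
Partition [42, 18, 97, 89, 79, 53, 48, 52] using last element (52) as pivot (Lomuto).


Pivot: 52
  42 <= 52: advance i (no swap)
  18 <= 52: advance i (no swap)
  48 <= 52: swap -> [42, 18, 48, 89, 79, 53, 97, 52]
Place pivot at 3: [42, 18, 48, 52, 79, 53, 97, 89]

Partitioned: [42, 18, 48, 52, 79, 53, 97, 89]


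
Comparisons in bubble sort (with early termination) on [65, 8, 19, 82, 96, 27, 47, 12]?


Algorithm: bubble sort (with early termination)
Input: [65, 8, 19, 82, 96, 27, 47, 12]
Sorted: [8, 12, 19, 27, 47, 65, 82, 96]

28


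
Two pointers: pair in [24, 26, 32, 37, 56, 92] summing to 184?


lo=0(24)+hi=5(92)=116
lo=1(26)+hi=5(92)=118
lo=2(32)+hi=5(92)=124
lo=3(37)+hi=5(92)=129
lo=4(56)+hi=5(92)=148

No pair found


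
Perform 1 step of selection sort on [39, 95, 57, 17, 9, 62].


Initial: [39, 95, 57, 17, 9, 62]
Step 1: min=9 at 4
  Swap: [9, 95, 57, 17, 39, 62]

After 1 step: [9, 95, 57, 17, 39, 62]


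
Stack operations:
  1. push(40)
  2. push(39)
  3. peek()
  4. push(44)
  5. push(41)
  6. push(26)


push(40) -> [40]
push(39) -> [40, 39]
peek()->39
push(44) -> [40, 39, 44]
push(41) -> [40, 39, 44, 41]
push(26) -> [40, 39, 44, 41, 26]

Final stack: [40, 39, 44, 41, 26]


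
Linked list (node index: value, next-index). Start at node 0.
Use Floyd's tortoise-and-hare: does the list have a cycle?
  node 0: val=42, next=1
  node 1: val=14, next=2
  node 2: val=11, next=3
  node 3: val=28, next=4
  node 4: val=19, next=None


Floyd's tortoise (slow, +1) and hare (fast, +2):
  init: slow=0, fast=0
  step 1: slow=1, fast=2
  step 2: slow=2, fast=4
  step 3: fast -> None, no cycle

Cycle: no


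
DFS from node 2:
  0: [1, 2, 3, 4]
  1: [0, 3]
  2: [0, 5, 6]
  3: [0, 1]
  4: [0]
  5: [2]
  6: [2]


Visit 2, push [6, 5, 0]
Visit 0, push [4, 3, 1]
Visit 1, push [3]
Visit 3, push []
Visit 4, push []
Visit 5, push []
Visit 6, push []

DFS order: [2, 0, 1, 3, 4, 5, 6]


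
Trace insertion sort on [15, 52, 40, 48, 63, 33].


Initial: [15, 52, 40, 48, 63, 33]
Insert 52: [15, 52, 40, 48, 63, 33]
Insert 40: [15, 40, 52, 48, 63, 33]
Insert 48: [15, 40, 48, 52, 63, 33]
Insert 63: [15, 40, 48, 52, 63, 33]
Insert 33: [15, 33, 40, 48, 52, 63]

Sorted: [15, 33, 40, 48, 52, 63]


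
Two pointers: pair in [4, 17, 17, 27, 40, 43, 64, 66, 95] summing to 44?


lo=0(4)+hi=8(95)=99
lo=0(4)+hi=7(66)=70
lo=0(4)+hi=6(64)=68
lo=0(4)+hi=5(43)=47
lo=0(4)+hi=4(40)=44

Yes: 4+40=44


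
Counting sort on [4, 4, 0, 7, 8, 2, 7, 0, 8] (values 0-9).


Input: [4, 4, 0, 7, 8, 2, 7, 0, 8]
Counts: [2, 0, 1, 0, 2, 0, 0, 2, 2, 0]

Sorted: [0, 0, 2, 4, 4, 7, 7, 8, 8]


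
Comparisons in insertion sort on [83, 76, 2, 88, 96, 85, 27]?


Algorithm: insertion sort
Input: [83, 76, 2, 88, 96, 85, 27]
Sorted: [2, 27, 76, 83, 85, 88, 96]

14


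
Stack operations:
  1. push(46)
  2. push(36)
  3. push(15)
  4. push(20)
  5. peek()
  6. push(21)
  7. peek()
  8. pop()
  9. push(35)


push(46) -> [46]
push(36) -> [46, 36]
push(15) -> [46, 36, 15]
push(20) -> [46, 36, 15, 20]
peek()->20
push(21) -> [46, 36, 15, 20, 21]
peek()->21
pop()->21, [46, 36, 15, 20]
push(35) -> [46, 36, 15, 20, 35]

Final stack: [46, 36, 15, 20, 35]


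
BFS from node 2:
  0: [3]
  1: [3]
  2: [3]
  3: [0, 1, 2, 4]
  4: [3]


Visit 2, enqueue [3]
Visit 3, enqueue [0, 1, 4]
Visit 0, enqueue []
Visit 1, enqueue []
Visit 4, enqueue []

BFS order: [2, 3, 0, 1, 4]


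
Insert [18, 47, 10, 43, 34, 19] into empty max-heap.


Insert 18: [18]
Insert 47: [47, 18]
Insert 10: [47, 18, 10]
Insert 43: [47, 43, 10, 18]
Insert 34: [47, 43, 10, 18, 34]
Insert 19: [47, 43, 19, 18, 34, 10]

Final heap: [47, 43, 19, 18, 34, 10]


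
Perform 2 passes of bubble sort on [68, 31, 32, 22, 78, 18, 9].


Initial: [68, 31, 32, 22, 78, 18, 9]
Pass 1: [31, 32, 22, 68, 18, 9, 78] (5 swaps)
Pass 2: [31, 22, 32, 18, 9, 68, 78] (3 swaps)

After 2 passes: [31, 22, 32, 18, 9, 68, 78]


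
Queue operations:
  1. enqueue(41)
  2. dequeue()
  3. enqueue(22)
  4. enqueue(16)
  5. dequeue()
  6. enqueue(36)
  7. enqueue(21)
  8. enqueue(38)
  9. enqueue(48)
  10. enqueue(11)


enqueue(41) -> [41]
dequeue()->41, []
enqueue(22) -> [22]
enqueue(16) -> [22, 16]
dequeue()->22, [16]
enqueue(36) -> [16, 36]
enqueue(21) -> [16, 36, 21]
enqueue(38) -> [16, 36, 21, 38]
enqueue(48) -> [16, 36, 21, 38, 48]
enqueue(11) -> [16, 36, 21, 38, 48, 11]

Final queue: [16, 36, 21, 38, 48, 11]


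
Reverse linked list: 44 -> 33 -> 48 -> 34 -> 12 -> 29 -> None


Step 1: curr=44, set curr.next=prev(None) | reversed so far: 44
Step 2: curr=33, set curr.next=prev(44) | reversed so far: 33 -> 44
Step 3: curr=48, set curr.next=prev(33) | reversed so far: 48 -> 33 -> 44
Step 4: curr=34, set curr.next=prev(48) | reversed so far: 34 -> 48 -> 33 -> 44
Step 5: curr=12, set curr.next=prev(34) | reversed so far: 12 -> 34 -> 48 -> 33 -> 44
Step 6: curr=29, set curr.next=prev(12) | reversed so far: 29 -> 12 -> 34 -> 48 -> 33 -> 44

29 -> 12 -> 34 -> 48 -> 33 -> 44 -> None


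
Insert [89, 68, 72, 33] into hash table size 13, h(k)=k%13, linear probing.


Insert 89: h=11 -> slot 11
Insert 68: h=3 -> slot 3
Insert 72: h=7 -> slot 7
Insert 33: h=7, 1 probes -> slot 8

Table: [None, None, None, 68, None, None, None, 72, 33, None, None, 89, None]


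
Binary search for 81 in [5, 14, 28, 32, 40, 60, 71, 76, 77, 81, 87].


Step 1: lo=0, hi=10, mid=5, val=60
Step 2: lo=6, hi=10, mid=8, val=77
Step 3: lo=9, hi=10, mid=9, val=81

Found at index 9


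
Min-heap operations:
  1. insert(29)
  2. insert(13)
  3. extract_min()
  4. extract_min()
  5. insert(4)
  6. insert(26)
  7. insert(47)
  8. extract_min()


insert(29) -> [29]
insert(13) -> [13, 29]
extract_min()->13, [29]
extract_min()->29, []
insert(4) -> [4]
insert(26) -> [4, 26]
insert(47) -> [4, 26, 47]
extract_min()->4, [26, 47]

Final heap: [26, 47]


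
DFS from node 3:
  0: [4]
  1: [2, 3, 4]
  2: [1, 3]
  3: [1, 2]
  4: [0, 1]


Visit 3, push [2, 1]
Visit 1, push [4, 2]
Visit 2, push []
Visit 4, push [0]
Visit 0, push []

DFS order: [3, 1, 2, 4, 0]


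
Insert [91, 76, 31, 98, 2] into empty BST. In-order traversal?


Insert 91: root
Insert 76: L from 91
Insert 31: L from 91 -> L from 76
Insert 98: R from 91
Insert 2: L from 91 -> L from 76 -> L from 31

In-order: [2, 31, 76, 91, 98]


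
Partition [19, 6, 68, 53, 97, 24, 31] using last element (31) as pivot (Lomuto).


Pivot: 31
  19 <= 31: advance i (no swap)
  6 <= 31: advance i (no swap)
  24 <= 31: swap -> [19, 6, 24, 53, 97, 68, 31]
Place pivot at 3: [19, 6, 24, 31, 97, 68, 53]

Partitioned: [19, 6, 24, 31, 97, 68, 53]


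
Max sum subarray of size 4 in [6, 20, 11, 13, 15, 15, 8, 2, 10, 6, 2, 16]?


[0:4]: 50
[1:5]: 59
[2:6]: 54
[3:7]: 51
[4:8]: 40
[5:9]: 35
[6:10]: 26
[7:11]: 20
[8:12]: 34

Max: 59 at [1:5]


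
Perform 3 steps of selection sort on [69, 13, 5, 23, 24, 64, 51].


Initial: [69, 13, 5, 23, 24, 64, 51]
Step 1: min=5 at 2
  Swap: [5, 13, 69, 23, 24, 64, 51]
Step 2: min=13 at 1
  Swap: [5, 13, 69, 23, 24, 64, 51]
Step 3: min=23 at 3
  Swap: [5, 13, 23, 69, 24, 64, 51]

After 3 steps: [5, 13, 23, 69, 24, 64, 51]


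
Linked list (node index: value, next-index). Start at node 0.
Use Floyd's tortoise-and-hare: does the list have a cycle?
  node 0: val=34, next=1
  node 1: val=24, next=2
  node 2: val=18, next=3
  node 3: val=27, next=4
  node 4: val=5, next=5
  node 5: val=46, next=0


Floyd's tortoise (slow, +1) and hare (fast, +2):
  init: slow=0, fast=0
  step 1: slow=1, fast=2
  step 2: slow=2, fast=4
  step 3: slow=3, fast=0
  step 4: slow=4, fast=2
  step 5: slow=5, fast=4
  step 6: slow=0, fast=0
  slow == fast at node 0: cycle detected

Cycle: yes


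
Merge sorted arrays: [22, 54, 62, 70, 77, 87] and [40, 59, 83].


Take 22 from A
Take 40 from B
Take 54 from A
Take 59 from B
Take 62 from A
Take 70 from A
Take 77 from A
Take 83 from B

Merged: [22, 40, 54, 59, 62, 70, 77, 83, 87]


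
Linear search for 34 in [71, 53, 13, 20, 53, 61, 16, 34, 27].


i=0: 71!=34
i=1: 53!=34
i=2: 13!=34
i=3: 20!=34
i=4: 53!=34
i=5: 61!=34
i=6: 16!=34
i=7: 34==34 found!

Found at 7, 8 comps


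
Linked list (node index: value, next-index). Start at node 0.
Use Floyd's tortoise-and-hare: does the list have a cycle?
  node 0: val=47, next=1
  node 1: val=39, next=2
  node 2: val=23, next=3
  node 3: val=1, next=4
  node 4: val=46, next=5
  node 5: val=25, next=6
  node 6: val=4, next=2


Floyd's tortoise (slow, +1) and hare (fast, +2):
  init: slow=0, fast=0
  step 1: slow=1, fast=2
  step 2: slow=2, fast=4
  step 3: slow=3, fast=6
  step 4: slow=4, fast=3
  step 5: slow=5, fast=5
  slow == fast at node 5: cycle detected

Cycle: yes


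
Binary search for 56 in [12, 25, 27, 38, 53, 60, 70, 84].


Step 1: lo=0, hi=7, mid=3, val=38
Step 2: lo=4, hi=7, mid=5, val=60
Step 3: lo=4, hi=4, mid=4, val=53

Not found


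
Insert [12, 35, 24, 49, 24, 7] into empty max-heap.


Insert 12: [12]
Insert 35: [35, 12]
Insert 24: [35, 12, 24]
Insert 49: [49, 35, 24, 12]
Insert 24: [49, 35, 24, 12, 24]
Insert 7: [49, 35, 24, 12, 24, 7]

Final heap: [49, 35, 24, 12, 24, 7]


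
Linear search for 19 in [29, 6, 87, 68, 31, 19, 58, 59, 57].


i=0: 29!=19
i=1: 6!=19
i=2: 87!=19
i=3: 68!=19
i=4: 31!=19
i=5: 19==19 found!

Found at 5, 6 comps


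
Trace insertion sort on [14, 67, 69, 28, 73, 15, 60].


Initial: [14, 67, 69, 28, 73, 15, 60]
Insert 67: [14, 67, 69, 28, 73, 15, 60]
Insert 69: [14, 67, 69, 28, 73, 15, 60]
Insert 28: [14, 28, 67, 69, 73, 15, 60]
Insert 73: [14, 28, 67, 69, 73, 15, 60]
Insert 15: [14, 15, 28, 67, 69, 73, 60]
Insert 60: [14, 15, 28, 60, 67, 69, 73]

Sorted: [14, 15, 28, 60, 67, 69, 73]


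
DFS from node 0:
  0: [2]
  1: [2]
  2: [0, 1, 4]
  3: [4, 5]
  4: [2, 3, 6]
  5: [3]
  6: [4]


Visit 0, push [2]
Visit 2, push [4, 1]
Visit 1, push []
Visit 4, push [6, 3]
Visit 3, push [5]
Visit 5, push []
Visit 6, push []

DFS order: [0, 2, 1, 4, 3, 5, 6]


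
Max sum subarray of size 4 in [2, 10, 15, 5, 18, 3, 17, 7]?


[0:4]: 32
[1:5]: 48
[2:6]: 41
[3:7]: 43
[4:8]: 45

Max: 48 at [1:5]


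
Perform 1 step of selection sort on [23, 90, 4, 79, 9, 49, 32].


Initial: [23, 90, 4, 79, 9, 49, 32]
Step 1: min=4 at 2
  Swap: [4, 90, 23, 79, 9, 49, 32]

After 1 step: [4, 90, 23, 79, 9, 49, 32]


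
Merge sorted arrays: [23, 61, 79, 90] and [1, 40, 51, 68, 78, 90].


Take 1 from B
Take 23 from A
Take 40 from B
Take 51 from B
Take 61 from A
Take 68 from B
Take 78 from B
Take 79 from A
Take 90 from A

Merged: [1, 23, 40, 51, 61, 68, 78, 79, 90, 90]


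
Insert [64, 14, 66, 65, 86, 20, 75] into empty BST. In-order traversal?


Insert 64: root
Insert 14: L from 64
Insert 66: R from 64
Insert 65: R from 64 -> L from 66
Insert 86: R from 64 -> R from 66
Insert 20: L from 64 -> R from 14
Insert 75: R from 64 -> R from 66 -> L from 86

In-order: [14, 20, 64, 65, 66, 75, 86]


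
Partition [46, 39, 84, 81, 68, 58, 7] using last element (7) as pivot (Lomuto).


Pivot: 7
Place pivot at 0: [7, 39, 84, 81, 68, 58, 46]

Partitioned: [7, 39, 84, 81, 68, 58, 46]


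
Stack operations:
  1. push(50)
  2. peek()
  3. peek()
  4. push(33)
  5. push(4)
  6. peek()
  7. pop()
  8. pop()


push(50) -> [50]
peek()->50
peek()->50
push(33) -> [50, 33]
push(4) -> [50, 33, 4]
peek()->4
pop()->4, [50, 33]
pop()->33, [50]

Final stack: [50]


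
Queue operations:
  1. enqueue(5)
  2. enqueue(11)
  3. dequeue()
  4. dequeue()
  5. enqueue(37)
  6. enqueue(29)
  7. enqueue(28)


enqueue(5) -> [5]
enqueue(11) -> [5, 11]
dequeue()->5, [11]
dequeue()->11, []
enqueue(37) -> [37]
enqueue(29) -> [37, 29]
enqueue(28) -> [37, 29, 28]

Final queue: [37, 29, 28]
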